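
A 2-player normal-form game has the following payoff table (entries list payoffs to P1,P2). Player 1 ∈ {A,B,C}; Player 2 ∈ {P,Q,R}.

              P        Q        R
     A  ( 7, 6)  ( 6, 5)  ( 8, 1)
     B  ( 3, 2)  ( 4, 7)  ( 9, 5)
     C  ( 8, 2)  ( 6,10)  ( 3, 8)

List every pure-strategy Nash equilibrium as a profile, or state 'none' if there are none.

Nash profiles: (C,Q)

(A,P): not NE [P1→C gives 8>7]
(A,Q): not NE [P2→P gives 6>5]
(A,R): not NE [P1→B gives 9>8; P2→P gives 6>1]
(B,P): not NE [P1→C gives 8>3; P2→Q gives 7>2]
(B,Q): not NE [P1→C gives 6>4]
(B,R): not NE [P2→Q gives 7>5]
(C,P): not NE [P2→Q gives 10>2]
(C,Q): NE
(C,R): not NE [P1→B gives 9>3; P2→Q gives 10>8]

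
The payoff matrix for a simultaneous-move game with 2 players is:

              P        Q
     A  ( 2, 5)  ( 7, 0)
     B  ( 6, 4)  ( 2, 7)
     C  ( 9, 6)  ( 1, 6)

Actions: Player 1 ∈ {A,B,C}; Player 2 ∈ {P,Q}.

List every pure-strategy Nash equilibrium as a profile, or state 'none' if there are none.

PSNE = {(C,P)}

(A,P): not NE [P1→C gives 9>2]
(A,Q): not NE [P2→P gives 5>0]
(B,P): not NE [P1→C gives 9>6; P2→Q gives 7>4]
(B,Q): not NE [P1→A gives 7>2]
(C,P): NE
(C,Q): not NE [P1→A gives 7>1]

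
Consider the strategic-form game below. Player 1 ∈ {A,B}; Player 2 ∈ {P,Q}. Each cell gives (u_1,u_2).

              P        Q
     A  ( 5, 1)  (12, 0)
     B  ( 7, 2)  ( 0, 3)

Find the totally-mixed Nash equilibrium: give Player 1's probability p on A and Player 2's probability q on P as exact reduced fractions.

P1 indiff ⇒ q·5+(1-q)·12 = q·7+(1-q)·0 ⇒ q(-2) = (1-q)(-12) ⇒ q = 6/7
P2 indiff ⇒ p·1+(1-p)·2 = p·0+(1-p)·3 ⇒ p(1) = (1-p)(1) ⇒ p = 1/2

p=1/2, q=6/7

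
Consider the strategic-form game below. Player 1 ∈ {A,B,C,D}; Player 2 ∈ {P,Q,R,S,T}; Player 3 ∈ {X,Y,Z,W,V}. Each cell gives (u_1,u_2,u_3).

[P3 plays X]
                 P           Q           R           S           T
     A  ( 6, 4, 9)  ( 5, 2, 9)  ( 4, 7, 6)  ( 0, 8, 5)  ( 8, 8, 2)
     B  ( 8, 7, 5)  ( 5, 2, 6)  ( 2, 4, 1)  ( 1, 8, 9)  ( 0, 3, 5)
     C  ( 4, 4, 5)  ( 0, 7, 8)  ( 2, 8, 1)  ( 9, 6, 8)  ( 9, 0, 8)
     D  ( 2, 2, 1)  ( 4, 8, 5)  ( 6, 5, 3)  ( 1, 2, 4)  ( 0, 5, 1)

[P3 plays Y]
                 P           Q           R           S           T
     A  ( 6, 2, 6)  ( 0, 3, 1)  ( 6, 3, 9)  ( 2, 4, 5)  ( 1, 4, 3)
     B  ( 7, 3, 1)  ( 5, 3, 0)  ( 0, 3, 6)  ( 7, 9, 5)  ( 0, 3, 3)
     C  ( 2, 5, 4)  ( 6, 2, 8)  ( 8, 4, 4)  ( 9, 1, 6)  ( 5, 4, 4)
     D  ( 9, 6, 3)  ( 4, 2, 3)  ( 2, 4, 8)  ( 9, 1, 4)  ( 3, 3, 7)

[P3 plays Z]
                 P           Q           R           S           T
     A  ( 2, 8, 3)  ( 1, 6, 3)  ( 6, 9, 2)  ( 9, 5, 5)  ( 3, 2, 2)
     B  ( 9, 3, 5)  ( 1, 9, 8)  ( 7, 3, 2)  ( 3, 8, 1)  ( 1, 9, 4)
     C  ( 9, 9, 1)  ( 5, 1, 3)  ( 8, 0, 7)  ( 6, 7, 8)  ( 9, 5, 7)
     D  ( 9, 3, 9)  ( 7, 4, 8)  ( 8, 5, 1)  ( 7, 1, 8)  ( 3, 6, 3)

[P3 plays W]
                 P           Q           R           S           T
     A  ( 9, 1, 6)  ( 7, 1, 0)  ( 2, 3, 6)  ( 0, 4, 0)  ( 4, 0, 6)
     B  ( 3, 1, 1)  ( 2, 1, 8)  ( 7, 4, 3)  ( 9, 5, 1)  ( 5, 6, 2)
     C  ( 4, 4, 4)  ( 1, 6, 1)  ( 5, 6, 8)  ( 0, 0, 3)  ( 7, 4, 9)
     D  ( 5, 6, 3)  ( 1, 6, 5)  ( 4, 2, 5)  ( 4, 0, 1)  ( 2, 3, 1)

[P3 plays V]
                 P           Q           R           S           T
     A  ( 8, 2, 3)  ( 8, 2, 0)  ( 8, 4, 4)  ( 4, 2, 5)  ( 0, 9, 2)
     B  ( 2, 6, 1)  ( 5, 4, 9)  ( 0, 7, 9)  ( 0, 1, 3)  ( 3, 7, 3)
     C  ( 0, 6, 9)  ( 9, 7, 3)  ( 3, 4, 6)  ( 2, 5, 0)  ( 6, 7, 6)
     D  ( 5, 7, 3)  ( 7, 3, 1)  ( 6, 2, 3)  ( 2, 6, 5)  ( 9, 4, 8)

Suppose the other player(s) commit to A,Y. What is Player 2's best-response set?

u_2(P vs A,Y) = 2
u_2(Q vs A,Y) = 3
u_2(R vs A,Y) = 3
u_2(S vs A,Y) = 4
u_2(T vs A,Y) = 4
max payoff 4 at {S,T}

BR_2 = {S,T}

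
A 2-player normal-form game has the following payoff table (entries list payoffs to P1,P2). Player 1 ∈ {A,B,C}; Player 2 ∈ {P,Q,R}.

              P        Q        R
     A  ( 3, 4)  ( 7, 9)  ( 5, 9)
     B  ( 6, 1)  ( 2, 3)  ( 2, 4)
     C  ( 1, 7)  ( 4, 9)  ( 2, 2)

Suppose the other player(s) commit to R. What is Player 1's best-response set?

u_1(A vs R) = 5
u_1(B vs R) = 2
u_1(C vs R) = 2
max payoff 5 at {A}

BR_1 = {A}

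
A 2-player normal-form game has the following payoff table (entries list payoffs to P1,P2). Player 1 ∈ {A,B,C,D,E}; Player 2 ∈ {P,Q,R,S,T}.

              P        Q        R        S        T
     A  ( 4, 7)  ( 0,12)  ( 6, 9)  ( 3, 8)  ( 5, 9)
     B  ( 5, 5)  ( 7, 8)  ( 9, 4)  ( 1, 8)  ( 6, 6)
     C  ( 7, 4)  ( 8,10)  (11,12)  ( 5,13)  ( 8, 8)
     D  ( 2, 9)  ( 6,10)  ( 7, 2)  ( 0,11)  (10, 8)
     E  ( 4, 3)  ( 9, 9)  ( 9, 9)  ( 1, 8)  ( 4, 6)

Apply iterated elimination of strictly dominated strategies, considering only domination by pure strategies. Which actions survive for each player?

P1 drop A (C beats it: P:7>4 Q:8>0 R:11>6 S:5>3 T:8>5)
P1 drop B (C beats it: P:7>5 Q:8>7 R:11>9 S:5>1 T:8>6)
P2 drop P (Q beats it: C:10>4 D:10>9 E:9>3)
P2 drop T (Q beats it: C:10>8 D:10>8 E:9>6)
P1 drop D (C beats it: Q:8>6 R:11>7 S:5>0)
P1→{C,E} P2→{Q,R,S}

Remaining: P1:{C,E} P2:{Q,R,S}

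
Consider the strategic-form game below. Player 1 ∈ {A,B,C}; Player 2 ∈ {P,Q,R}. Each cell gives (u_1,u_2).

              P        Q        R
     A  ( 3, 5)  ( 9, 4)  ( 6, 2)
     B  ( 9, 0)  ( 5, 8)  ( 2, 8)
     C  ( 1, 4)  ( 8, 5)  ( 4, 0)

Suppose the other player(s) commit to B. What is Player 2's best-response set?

argmax u_2 = {Q,R}

u_2(P vs B) = 0
u_2(Q vs B) = 8
u_2(R vs B) = 8
max payoff 8 at {Q,R}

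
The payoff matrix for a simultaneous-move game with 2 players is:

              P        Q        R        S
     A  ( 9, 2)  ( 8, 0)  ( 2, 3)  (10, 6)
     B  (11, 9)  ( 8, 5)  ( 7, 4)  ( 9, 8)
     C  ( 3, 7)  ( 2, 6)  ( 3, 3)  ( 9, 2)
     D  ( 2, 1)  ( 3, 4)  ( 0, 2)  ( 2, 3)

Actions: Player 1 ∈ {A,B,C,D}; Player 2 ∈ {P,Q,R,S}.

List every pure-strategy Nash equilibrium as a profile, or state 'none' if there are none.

Nash profiles: (A,S), (B,P)

(A,P): not NE [P1→B gives 11>9; P2→S gives 6>2]
(A,Q): not NE [P2→S gives 6>0]
(A,R): not NE [P1→B gives 7>2; P2→S gives 6>3]
(A,S): NE
(B,P): NE
(B,Q): not NE [P2→P gives 9>5]
(B,R): not NE [P2→P gives 9>4]
(B,S): not NE [P1→A gives 10>9; P2→P gives 9>8]
(C,P): not NE [P1→B gives 11>3]
(C,Q): not NE [P1→B gives 8>2; P2→P gives 7>6]
(C,R): not NE [P1→B gives 7>3; P2→P gives 7>3]
(C,S): not NE [P1→A gives 10>9; P2→P gives 7>2]
(D,P): not NE [P1→B gives 11>2; P2→Q gives 4>1]
(D,Q): not NE [P1→B gives 8>3]
(D,R): not NE [P1→B gives 7>0; P2→Q gives 4>2]
(D,S): not NE [P1→A gives 10>2; P2→Q gives 4>3]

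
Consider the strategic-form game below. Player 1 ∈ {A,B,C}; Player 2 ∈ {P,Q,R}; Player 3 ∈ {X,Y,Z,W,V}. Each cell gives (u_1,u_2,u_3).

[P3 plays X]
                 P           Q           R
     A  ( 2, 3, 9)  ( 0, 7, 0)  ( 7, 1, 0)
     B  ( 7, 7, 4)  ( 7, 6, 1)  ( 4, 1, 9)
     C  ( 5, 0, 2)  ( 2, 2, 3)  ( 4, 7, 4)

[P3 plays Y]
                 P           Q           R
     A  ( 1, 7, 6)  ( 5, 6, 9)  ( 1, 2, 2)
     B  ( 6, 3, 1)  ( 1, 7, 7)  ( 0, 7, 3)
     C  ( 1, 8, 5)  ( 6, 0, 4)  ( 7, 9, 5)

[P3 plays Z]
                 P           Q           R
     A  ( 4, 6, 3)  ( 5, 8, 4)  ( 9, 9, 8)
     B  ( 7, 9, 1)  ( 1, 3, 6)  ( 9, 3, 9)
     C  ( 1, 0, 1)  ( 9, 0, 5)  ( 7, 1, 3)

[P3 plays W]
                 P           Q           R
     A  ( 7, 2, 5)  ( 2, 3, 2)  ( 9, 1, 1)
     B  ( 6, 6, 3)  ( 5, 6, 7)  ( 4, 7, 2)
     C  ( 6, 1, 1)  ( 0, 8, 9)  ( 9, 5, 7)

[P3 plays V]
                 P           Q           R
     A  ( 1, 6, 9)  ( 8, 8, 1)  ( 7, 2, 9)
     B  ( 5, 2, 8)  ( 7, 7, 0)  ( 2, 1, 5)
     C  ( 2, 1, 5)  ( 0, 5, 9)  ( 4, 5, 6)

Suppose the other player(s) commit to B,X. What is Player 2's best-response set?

u_2(P vs B,X) = 7
u_2(Q vs B,X) = 6
u_2(R vs B,X) = 1
max payoff 7 at {P}

argmax u_2 = {P}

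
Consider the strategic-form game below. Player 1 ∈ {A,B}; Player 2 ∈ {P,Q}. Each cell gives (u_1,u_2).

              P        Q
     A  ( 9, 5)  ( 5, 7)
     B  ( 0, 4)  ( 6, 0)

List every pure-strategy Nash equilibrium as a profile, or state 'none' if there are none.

PSNE: ∅

(A,P): not NE [P2→Q gives 7>5]
(A,Q): not NE [P1→B gives 6>5]
(B,P): not NE [P1→A gives 9>0]
(B,Q): not NE [P2→P gives 4>0]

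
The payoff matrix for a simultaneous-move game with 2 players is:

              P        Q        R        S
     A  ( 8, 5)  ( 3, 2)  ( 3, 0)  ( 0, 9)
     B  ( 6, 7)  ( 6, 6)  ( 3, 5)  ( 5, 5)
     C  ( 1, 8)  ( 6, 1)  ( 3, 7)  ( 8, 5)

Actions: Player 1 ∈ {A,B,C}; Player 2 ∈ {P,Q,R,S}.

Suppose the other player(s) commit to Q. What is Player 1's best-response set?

u_1(A vs Q) = 3
u_1(B vs Q) = 6
u_1(C vs Q) = 6
max payoff 6 at {B,C}

P1 best: {B,C}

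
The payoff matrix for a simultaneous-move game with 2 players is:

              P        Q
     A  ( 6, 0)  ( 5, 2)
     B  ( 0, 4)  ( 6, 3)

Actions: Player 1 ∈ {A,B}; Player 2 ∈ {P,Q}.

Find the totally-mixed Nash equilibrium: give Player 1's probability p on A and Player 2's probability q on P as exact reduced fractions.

P1 indiff ⇒ q·6+(1-q)·5 = q·0+(1-q)·6 ⇒ q(6) = (1-q)(1) ⇒ q = 1/7
P2 indiff ⇒ p·0+(1-p)·4 = p·2+(1-p)·3 ⇒ p(-2) = (1-p)(-1) ⇒ p = 1/3

(p,q) = (1/3, 1/7)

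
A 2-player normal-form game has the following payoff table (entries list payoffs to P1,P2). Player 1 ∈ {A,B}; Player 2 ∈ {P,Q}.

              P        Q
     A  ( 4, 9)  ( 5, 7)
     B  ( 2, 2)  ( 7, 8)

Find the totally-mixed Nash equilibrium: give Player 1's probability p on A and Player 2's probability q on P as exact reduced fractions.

(p,q) = (3/4, 1/2)

P1 indiff ⇒ q·4+(1-q)·5 = q·2+(1-q)·7 ⇒ q(2) = (1-q)(2) ⇒ q = 1/2
P2 indiff ⇒ p·9+(1-p)·2 = p·7+(1-p)·8 ⇒ p(2) = (1-p)(6) ⇒ p = 3/4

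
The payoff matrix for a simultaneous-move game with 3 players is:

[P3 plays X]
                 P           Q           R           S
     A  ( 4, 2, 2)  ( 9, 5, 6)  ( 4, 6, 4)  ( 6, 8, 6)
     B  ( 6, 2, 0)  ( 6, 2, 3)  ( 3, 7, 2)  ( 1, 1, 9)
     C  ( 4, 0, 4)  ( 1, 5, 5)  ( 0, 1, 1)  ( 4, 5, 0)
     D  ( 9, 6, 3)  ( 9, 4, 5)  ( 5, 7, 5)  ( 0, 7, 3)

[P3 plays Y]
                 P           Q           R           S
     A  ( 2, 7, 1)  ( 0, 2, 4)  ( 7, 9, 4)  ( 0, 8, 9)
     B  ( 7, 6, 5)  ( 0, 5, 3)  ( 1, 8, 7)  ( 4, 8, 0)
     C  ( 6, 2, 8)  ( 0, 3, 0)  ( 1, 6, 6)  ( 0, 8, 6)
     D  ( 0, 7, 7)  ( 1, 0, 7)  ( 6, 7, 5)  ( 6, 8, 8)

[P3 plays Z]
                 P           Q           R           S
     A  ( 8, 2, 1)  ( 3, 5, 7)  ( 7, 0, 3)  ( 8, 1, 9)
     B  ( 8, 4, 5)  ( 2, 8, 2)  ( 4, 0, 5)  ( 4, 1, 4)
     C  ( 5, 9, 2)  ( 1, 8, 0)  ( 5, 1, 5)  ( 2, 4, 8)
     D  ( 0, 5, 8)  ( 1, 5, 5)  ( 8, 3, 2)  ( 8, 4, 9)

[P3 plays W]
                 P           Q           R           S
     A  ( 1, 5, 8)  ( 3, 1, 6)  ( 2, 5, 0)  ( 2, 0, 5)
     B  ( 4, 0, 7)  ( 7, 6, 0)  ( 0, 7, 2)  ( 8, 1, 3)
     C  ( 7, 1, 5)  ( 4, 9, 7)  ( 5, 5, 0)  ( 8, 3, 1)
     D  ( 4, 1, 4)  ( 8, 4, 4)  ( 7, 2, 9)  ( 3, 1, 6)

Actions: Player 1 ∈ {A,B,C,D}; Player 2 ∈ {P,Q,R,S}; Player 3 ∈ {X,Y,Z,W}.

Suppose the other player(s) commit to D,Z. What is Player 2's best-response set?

u_2(P vs D,Z) = 5
u_2(Q vs D,Z) = 5
u_2(R vs D,Z) = 3
u_2(S vs D,Z) = 4
max payoff 5 at {P,Q}

argmax u_2 = {P,Q}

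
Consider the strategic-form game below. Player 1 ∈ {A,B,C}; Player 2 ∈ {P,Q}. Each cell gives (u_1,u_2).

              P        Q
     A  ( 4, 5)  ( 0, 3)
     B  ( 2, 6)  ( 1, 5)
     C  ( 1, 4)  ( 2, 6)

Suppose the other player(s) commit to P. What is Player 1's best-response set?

P1 best: {A}

u_1(A vs P) = 4
u_1(B vs P) = 2
u_1(C vs P) = 1
max payoff 4 at {A}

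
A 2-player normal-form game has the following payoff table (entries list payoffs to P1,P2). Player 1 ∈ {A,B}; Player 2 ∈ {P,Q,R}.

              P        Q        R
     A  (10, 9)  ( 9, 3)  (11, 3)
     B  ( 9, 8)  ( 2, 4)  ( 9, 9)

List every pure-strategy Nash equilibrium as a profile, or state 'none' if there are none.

(A,P): NE
(A,Q): not NE [P2→P gives 9>3]
(A,R): not NE [P2→P gives 9>3]
(B,P): not NE [P1→A gives 10>9; P2→R gives 9>8]
(B,Q): not NE [P1→A gives 9>2; P2→R gives 9>4]
(B,R): not NE [P1→A gives 11>9]

NE set: (A,P)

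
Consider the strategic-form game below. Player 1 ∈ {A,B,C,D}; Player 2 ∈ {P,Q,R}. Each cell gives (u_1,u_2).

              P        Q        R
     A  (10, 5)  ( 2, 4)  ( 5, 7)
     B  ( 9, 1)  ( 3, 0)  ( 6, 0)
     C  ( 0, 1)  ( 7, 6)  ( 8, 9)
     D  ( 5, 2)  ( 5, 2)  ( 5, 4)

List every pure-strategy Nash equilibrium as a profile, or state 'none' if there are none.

(A,P): not NE [P2→R gives 7>5]
(A,Q): not NE [P1→C gives 7>2; P2→R gives 7>4]
(A,R): not NE [P1→C gives 8>5]
(B,P): not NE [P1→A gives 10>9]
(B,Q): not NE [P1→C gives 7>3; P2→P gives 1>0]
(B,R): not NE [P1→C gives 8>6; P2→P gives 1>0]
(C,P): not NE [P1→A gives 10>0; P2→R gives 9>1]
(C,Q): not NE [P2→R gives 9>6]
(C,R): NE
(D,P): not NE [P1→A gives 10>5; P2→R gives 4>2]
(D,Q): not NE [P1→C gives 7>5; P2→R gives 4>2]
(D,R): not NE [P1→C gives 8>5]

PSNE = {(C,R)}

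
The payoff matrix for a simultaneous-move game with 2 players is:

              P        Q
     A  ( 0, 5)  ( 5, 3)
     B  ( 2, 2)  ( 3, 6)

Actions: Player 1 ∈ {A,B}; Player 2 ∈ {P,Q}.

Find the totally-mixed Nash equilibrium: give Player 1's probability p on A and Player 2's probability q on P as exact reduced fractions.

P1 mixes 2/3 on A; P2 mixes 1/2 on P

P1 indiff ⇒ q·0+(1-q)·5 = q·2+(1-q)·3 ⇒ q(-2) = (1-q)(-2) ⇒ q = 1/2
P2 indiff ⇒ p·5+(1-p)·2 = p·3+(1-p)·6 ⇒ p(2) = (1-p)(4) ⇒ p = 2/3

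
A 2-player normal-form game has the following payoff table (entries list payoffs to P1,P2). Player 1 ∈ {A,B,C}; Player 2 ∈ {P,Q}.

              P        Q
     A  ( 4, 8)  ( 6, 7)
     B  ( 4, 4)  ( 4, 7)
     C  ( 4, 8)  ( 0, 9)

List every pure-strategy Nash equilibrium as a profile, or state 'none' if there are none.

Nash profiles: (A,P)

(A,P): NE
(A,Q): not NE [P2→P gives 8>7]
(B,P): not NE [P2→Q gives 7>4]
(B,Q): not NE [P1→A gives 6>4]
(C,P): not NE [P2→Q gives 9>8]
(C,Q): not NE [P1→A gives 6>0]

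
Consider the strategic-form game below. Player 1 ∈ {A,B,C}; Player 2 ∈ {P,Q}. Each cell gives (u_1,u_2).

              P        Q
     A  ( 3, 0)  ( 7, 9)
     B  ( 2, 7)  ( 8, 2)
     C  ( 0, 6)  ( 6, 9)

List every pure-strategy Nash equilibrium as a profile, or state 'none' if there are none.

PSNE: ∅

(A,P): not NE [P2→Q gives 9>0]
(A,Q): not NE [P1→B gives 8>7]
(B,P): not NE [P1→A gives 3>2]
(B,Q): not NE [P2→P gives 7>2]
(C,P): not NE [P1→A gives 3>0; P2→Q gives 9>6]
(C,Q): not NE [P1→B gives 8>6]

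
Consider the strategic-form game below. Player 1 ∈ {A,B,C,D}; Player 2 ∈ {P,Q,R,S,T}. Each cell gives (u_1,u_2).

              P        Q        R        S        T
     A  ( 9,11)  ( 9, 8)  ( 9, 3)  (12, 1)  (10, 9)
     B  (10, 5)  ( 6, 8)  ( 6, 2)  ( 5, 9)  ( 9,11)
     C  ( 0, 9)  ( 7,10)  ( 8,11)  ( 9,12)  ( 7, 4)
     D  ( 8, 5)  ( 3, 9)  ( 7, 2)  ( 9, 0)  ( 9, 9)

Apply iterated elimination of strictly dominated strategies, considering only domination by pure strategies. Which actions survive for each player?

Survivors P1:{A,B} P2:{P,T}

P1 drop C (A beats it: P:9>0 Q:9>7 R:9>8 S:12>9 T:10>7)
P1 drop D (A beats it: P:9>8 Q:9>3 R:9>7 S:12>9 T:10>9)
P2 drop Q (T beats it: A:9>8 B:11>8)
P2 drop R (P beats it: A:11>3 B:5>2)
P2 drop S (T beats it: A:9>1 B:11>9)
P1→{A,B} P2→{P,T}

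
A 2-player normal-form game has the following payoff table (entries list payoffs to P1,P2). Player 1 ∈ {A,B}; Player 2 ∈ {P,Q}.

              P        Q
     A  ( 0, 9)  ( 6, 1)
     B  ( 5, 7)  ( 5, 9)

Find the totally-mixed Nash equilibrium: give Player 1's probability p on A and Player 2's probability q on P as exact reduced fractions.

P1 indiff ⇒ q·0+(1-q)·6 = q·5+(1-q)·5 ⇒ q(-5) = (1-q)(-1) ⇒ q = 1/6
P2 indiff ⇒ p·9+(1-p)·7 = p·1+(1-p)·9 ⇒ p(8) = (1-p)(2) ⇒ p = 1/5

(p,q) = (1/5, 1/6)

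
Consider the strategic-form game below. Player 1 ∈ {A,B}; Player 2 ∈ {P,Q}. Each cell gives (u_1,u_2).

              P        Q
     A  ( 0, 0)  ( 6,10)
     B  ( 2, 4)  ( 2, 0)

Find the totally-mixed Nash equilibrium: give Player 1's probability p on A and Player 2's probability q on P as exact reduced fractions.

P1 indiff ⇒ q·0+(1-q)·6 = q·2+(1-q)·2 ⇒ q(-2) = (1-q)(-4) ⇒ q = 2/3
P2 indiff ⇒ p·0+(1-p)·4 = p·10+(1-p)·0 ⇒ p(-10) = (1-p)(-4) ⇒ p = 2/7

p=2/7, q=2/3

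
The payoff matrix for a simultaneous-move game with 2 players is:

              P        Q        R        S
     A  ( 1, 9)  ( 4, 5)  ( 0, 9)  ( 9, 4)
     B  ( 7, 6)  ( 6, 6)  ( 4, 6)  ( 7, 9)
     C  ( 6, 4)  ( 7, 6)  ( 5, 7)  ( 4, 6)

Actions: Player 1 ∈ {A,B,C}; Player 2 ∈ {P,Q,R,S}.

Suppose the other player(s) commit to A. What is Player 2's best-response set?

P2 best: {P,R}

u_2(P vs A) = 9
u_2(Q vs A) = 5
u_2(R vs A) = 9
u_2(S vs A) = 4
max payoff 9 at {P,R}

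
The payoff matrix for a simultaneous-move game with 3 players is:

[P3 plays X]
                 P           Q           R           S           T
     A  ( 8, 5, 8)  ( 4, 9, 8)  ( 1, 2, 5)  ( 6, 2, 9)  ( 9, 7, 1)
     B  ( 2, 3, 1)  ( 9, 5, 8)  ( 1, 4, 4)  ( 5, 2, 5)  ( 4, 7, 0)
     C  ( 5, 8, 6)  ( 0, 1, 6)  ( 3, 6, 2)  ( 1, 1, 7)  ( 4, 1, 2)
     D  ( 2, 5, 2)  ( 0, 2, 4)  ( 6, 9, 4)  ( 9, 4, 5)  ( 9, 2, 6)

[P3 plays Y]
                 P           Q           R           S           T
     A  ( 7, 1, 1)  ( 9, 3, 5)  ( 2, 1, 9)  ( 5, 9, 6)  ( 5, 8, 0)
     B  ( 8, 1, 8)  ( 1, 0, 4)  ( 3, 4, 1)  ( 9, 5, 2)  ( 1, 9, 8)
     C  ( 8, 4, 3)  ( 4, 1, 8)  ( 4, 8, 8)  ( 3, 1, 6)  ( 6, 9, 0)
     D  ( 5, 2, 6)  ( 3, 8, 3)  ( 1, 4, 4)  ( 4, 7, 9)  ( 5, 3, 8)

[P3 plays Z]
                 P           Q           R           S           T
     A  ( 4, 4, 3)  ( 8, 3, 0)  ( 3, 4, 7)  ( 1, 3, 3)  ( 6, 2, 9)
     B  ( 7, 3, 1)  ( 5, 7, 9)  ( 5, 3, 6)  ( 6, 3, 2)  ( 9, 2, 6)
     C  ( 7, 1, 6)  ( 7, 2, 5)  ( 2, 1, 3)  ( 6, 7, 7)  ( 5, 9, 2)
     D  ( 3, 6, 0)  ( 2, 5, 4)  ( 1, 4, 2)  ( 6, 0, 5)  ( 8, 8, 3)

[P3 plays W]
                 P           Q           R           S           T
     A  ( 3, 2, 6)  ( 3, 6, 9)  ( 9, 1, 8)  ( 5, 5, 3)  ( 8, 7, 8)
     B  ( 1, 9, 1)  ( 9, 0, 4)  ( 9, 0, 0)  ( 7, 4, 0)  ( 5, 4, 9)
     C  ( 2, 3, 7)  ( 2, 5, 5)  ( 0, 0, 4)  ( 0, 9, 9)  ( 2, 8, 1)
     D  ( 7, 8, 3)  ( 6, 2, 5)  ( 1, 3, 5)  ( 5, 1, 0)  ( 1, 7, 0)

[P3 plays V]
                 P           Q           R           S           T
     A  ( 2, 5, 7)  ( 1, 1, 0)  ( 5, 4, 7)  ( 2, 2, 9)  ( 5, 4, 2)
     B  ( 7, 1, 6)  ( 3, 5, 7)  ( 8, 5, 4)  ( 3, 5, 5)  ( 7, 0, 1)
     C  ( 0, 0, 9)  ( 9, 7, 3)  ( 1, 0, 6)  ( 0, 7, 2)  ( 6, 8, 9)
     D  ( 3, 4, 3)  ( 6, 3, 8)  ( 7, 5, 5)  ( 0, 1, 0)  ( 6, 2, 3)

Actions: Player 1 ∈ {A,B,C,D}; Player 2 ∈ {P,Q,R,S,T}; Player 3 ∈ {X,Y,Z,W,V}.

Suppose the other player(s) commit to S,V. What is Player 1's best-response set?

argmax u_1 = {B}

u_1(A vs S,V) = 2
u_1(B vs S,V) = 3
u_1(C vs S,V) = 0
u_1(D vs S,V) = 0
max payoff 3 at {B}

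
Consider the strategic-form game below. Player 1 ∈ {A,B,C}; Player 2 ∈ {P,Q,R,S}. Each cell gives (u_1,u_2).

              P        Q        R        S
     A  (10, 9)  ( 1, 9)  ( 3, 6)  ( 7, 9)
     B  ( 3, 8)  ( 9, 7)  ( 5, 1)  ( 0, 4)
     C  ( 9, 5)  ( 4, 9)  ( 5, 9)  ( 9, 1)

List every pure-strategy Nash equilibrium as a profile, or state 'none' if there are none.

Nash profiles: (A,P), (C,R)

(A,P): NE
(A,Q): not NE [P1→B gives 9>1]
(A,R): not NE [P1→C gives 5>3; P2→S gives 9>6]
(A,S): not NE [P1→C gives 9>7]
(B,P): not NE [P1→A gives 10>3]
(B,Q): not NE [P2→P gives 8>7]
(B,R): not NE [P2→P gives 8>1]
(B,S): not NE [P1→C gives 9>0; P2→P gives 8>4]
(C,P): not NE [P1→A gives 10>9; P2→R gives 9>5]
(C,Q): not NE [P1→B gives 9>4]
(C,R): NE
(C,S): not NE [P2→R gives 9>1]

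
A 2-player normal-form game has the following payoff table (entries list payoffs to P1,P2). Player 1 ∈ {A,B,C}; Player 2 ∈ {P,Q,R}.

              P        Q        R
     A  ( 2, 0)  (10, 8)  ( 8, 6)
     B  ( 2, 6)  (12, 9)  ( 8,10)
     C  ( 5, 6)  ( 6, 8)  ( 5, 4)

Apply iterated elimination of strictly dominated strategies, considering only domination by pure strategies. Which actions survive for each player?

Survivors P1:{A,B} P2:{Q,R}

P2 drop P (Q beats it: A:8>0 B:9>6 C:8>6)
P1 drop C (A beats it: Q:10>6 R:8>5)
P1→{A,B} P2→{Q,R}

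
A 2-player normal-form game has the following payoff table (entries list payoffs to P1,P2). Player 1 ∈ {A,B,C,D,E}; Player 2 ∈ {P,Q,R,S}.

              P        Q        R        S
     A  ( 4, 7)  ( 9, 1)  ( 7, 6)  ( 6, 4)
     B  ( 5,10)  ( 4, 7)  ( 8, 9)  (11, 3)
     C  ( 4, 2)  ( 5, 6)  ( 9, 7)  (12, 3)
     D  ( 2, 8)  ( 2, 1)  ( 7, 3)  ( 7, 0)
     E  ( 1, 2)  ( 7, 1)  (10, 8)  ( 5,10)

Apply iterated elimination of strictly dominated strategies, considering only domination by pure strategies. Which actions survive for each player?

P1 drop D (B beats it: P:5>2 Q:4>2 R:8>7 S:11>7)
P2 drop Q (R beats it: A:6>1 B:9>7 C:7>6 E:8>1)
P1 drop A (B beats it: P:5>4 R:8>7 S:11>6)
P1→{B,C,E} P2→{P,R,S}

Remaining: P1:{B,C,E} P2:{P,R,S}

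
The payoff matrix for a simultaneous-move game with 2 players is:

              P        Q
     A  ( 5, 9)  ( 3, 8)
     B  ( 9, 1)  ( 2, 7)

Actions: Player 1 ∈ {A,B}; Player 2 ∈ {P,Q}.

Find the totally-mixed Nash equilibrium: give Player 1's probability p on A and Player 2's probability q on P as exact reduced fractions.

p=6/7, q=1/5

P1 indiff ⇒ q·5+(1-q)·3 = q·9+(1-q)·2 ⇒ q(-4) = (1-q)(-1) ⇒ q = 1/5
P2 indiff ⇒ p·9+(1-p)·1 = p·8+(1-p)·7 ⇒ p(1) = (1-p)(6) ⇒ p = 6/7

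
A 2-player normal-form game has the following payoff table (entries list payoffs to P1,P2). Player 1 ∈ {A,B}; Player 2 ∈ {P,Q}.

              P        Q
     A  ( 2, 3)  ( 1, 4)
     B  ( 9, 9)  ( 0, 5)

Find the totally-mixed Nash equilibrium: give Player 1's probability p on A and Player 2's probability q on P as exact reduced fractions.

P1 mixes 4/5 on A; P2 mixes 1/8 on P

P1 indiff ⇒ q·2+(1-q)·1 = q·9+(1-q)·0 ⇒ q(-7) = (1-q)(-1) ⇒ q = 1/8
P2 indiff ⇒ p·3+(1-p)·9 = p·4+(1-p)·5 ⇒ p(-1) = (1-p)(-4) ⇒ p = 4/5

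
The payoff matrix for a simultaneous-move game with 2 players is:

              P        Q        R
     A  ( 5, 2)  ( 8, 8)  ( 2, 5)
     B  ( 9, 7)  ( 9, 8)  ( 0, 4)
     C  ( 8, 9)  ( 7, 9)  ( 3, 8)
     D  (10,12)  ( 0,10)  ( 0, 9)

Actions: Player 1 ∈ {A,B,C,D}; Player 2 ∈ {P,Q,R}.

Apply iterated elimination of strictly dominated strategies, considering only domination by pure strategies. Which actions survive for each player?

Survivors P1:{B,D} P2:{P,Q}

P2 drop R (Q beats it: A:8>5 B:8>4 C:9>8 D:10>9)
P1 drop A (B beats it: P:9>5 Q:9>8)
P1 drop C (B beats it: P:9>8 Q:9>7)
P1→{B,D} P2→{P,Q}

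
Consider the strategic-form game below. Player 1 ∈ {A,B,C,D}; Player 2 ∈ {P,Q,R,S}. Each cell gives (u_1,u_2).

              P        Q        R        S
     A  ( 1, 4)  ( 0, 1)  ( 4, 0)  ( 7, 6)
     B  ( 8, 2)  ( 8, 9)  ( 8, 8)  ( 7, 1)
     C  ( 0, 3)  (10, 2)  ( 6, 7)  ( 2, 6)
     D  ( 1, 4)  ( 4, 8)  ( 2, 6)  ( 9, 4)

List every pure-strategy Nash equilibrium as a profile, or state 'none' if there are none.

No pure NE.

(A,P): not NE [P1→B gives 8>1; P2→S gives 6>4]
(A,Q): not NE [P1→C gives 10>0; P2→S gives 6>1]
(A,R): not NE [P1→B gives 8>4; P2→S gives 6>0]
(A,S): not NE [P1→D gives 9>7]
(B,P): not NE [P2→Q gives 9>2]
(B,Q): not NE [P1→C gives 10>8]
(B,R): not NE [P2→Q gives 9>8]
(B,S): not NE [P1→D gives 9>7; P2→Q gives 9>1]
(C,P): not NE [P1→B gives 8>0; P2→R gives 7>3]
(C,Q): not NE [P2→R gives 7>2]
(C,R): not NE [P1→B gives 8>6]
(C,S): not NE [P1→D gives 9>2; P2→R gives 7>6]
(D,P): not NE [P1→B gives 8>1; P2→Q gives 8>4]
(D,Q): not NE [P1→C gives 10>4]
(D,R): not NE [P1→B gives 8>2; P2→Q gives 8>6]
(D,S): not NE [P2→Q gives 8>4]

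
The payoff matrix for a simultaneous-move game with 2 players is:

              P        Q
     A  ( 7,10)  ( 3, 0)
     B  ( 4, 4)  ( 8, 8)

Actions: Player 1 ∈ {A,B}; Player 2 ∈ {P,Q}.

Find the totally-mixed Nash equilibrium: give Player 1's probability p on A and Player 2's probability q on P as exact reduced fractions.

p=2/7, q=5/8

P1 indiff ⇒ q·7+(1-q)·3 = q·4+(1-q)·8 ⇒ q(3) = (1-q)(5) ⇒ q = 5/8
P2 indiff ⇒ p·10+(1-p)·4 = p·0+(1-p)·8 ⇒ p(10) = (1-p)(4) ⇒ p = 2/7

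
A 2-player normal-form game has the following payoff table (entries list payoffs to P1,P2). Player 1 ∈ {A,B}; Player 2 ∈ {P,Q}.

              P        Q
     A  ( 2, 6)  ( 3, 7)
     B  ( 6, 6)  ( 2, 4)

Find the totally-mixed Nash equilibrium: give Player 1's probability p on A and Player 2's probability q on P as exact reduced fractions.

P1 indiff ⇒ q·2+(1-q)·3 = q·6+(1-q)·2 ⇒ q(-4) = (1-q)(-1) ⇒ q = 1/5
P2 indiff ⇒ p·6+(1-p)·6 = p·7+(1-p)·4 ⇒ p(-1) = (1-p)(-2) ⇒ p = 2/3

P1 mixes 2/3 on A; P2 mixes 1/5 on P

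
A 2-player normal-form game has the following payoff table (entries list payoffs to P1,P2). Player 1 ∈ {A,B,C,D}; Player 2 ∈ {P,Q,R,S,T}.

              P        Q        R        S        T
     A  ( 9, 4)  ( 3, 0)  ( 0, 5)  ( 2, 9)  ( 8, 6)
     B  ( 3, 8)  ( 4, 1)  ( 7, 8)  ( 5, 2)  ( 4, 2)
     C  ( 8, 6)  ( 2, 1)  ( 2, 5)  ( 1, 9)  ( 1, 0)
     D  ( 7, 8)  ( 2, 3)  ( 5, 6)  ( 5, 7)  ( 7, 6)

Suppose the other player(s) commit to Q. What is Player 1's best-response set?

BR_1 = {B}

u_1(A vs Q) = 3
u_1(B vs Q) = 4
u_1(C vs Q) = 2
u_1(D vs Q) = 2
max payoff 4 at {B}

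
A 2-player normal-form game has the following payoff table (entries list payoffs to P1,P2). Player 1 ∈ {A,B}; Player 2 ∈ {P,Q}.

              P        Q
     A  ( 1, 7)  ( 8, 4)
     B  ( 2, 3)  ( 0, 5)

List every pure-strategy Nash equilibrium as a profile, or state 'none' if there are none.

(A,P): not NE [P1→B gives 2>1]
(A,Q): not NE [P2→P gives 7>4]
(B,P): not NE [P2→Q gives 5>3]
(B,Q): not NE [P1→A gives 8>0]

PSNE: ∅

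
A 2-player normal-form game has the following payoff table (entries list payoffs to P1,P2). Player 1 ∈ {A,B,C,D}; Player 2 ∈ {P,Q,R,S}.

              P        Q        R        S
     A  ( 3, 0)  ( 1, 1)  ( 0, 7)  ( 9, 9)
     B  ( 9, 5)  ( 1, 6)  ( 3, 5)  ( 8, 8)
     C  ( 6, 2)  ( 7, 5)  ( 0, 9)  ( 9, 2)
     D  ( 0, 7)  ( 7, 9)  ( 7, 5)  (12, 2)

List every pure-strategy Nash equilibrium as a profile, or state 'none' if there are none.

Nash profiles: (D,Q)

(A,P): not NE [P1→B gives 9>3; P2→S gives 9>0]
(A,Q): not NE [P1→D gives 7>1; P2→S gives 9>1]
(A,R): not NE [P1→D gives 7>0; P2→S gives 9>7]
(A,S): not NE [P1→D gives 12>9]
(B,P): not NE [P2→S gives 8>5]
(B,Q): not NE [P1→D gives 7>1; P2→S gives 8>6]
(B,R): not NE [P1→D gives 7>3; P2→S gives 8>5]
(B,S): not NE [P1→D gives 12>8]
(C,P): not NE [P1→B gives 9>6; P2→R gives 9>2]
(C,Q): not NE [P2→R gives 9>5]
(C,R): not NE [P1→D gives 7>0]
(C,S): not NE [P1→D gives 12>9; P2→R gives 9>2]
(D,P): not NE [P1→B gives 9>0; P2→Q gives 9>7]
(D,Q): NE
(D,R): not NE [P2→Q gives 9>5]
(D,S): not NE [P2→Q gives 9>2]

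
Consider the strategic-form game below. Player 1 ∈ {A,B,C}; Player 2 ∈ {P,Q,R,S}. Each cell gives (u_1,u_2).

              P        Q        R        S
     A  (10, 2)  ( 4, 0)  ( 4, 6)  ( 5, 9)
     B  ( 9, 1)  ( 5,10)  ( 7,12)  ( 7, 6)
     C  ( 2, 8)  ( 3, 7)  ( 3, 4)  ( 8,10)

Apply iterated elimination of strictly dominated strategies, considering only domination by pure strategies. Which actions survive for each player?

Survivors P1:{B,C} P2:{Q,R,S}

P2 drop P (S beats it: A:9>2 B:6>1 C:10>8)
P1 drop A (B beats it: Q:5>4 R:7>4 S:7>5)
P1→{B,C} P2→{Q,R,S}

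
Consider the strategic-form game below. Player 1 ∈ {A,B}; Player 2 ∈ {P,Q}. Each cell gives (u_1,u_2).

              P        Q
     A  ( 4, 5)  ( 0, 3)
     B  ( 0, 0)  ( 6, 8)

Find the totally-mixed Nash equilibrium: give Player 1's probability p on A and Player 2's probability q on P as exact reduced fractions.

P1 indiff ⇒ q·4+(1-q)·0 = q·0+(1-q)·6 ⇒ q(4) = (1-q)(6) ⇒ q = 3/5
P2 indiff ⇒ p·5+(1-p)·0 = p·3+(1-p)·8 ⇒ p(2) = (1-p)(8) ⇒ p = 4/5

p=4/5, q=3/5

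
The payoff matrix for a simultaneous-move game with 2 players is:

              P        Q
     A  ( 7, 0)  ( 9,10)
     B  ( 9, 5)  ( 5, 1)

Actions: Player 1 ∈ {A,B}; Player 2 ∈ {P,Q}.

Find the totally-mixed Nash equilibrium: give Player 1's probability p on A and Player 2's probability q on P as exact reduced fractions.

P1 mixes 2/7 on A; P2 mixes 2/3 on P

P1 indiff ⇒ q·7+(1-q)·9 = q·9+(1-q)·5 ⇒ q(-2) = (1-q)(-4) ⇒ q = 2/3
P2 indiff ⇒ p·0+(1-p)·5 = p·10+(1-p)·1 ⇒ p(-10) = (1-p)(-4) ⇒ p = 2/7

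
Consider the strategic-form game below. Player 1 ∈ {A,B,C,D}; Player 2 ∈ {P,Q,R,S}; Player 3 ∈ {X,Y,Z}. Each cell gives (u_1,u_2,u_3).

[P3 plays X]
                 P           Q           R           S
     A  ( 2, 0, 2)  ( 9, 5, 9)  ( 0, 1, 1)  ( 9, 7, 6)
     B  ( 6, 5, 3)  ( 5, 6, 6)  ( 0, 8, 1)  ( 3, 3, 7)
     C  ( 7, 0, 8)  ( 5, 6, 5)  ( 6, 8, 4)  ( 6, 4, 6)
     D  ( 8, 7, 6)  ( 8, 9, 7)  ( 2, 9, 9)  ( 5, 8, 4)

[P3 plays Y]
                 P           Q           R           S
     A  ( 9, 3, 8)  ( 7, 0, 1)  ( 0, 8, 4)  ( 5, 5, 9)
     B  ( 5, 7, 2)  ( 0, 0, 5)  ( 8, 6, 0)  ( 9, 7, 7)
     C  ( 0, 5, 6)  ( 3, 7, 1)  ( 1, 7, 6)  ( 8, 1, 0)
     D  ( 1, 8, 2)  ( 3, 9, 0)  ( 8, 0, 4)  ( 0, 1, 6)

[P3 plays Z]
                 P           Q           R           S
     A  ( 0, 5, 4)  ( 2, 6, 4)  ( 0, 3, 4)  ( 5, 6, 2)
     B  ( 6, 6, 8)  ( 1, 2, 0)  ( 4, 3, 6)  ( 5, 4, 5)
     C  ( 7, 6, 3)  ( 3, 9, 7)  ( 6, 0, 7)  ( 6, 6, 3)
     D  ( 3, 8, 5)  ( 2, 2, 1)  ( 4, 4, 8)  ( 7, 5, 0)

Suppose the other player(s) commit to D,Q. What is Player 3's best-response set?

BR_3 = {X}

u_3(X vs D,Q) = 7
u_3(Y vs D,Q) = 0
u_3(Z vs D,Q) = 1
max payoff 7 at {X}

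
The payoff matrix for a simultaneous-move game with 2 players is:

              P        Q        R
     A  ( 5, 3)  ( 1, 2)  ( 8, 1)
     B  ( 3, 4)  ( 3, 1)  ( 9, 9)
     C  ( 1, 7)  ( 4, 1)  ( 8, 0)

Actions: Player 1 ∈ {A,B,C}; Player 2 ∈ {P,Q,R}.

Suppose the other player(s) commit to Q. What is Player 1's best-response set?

BR_1 = {C}

u_1(A vs Q) = 1
u_1(B vs Q) = 3
u_1(C vs Q) = 4
max payoff 4 at {C}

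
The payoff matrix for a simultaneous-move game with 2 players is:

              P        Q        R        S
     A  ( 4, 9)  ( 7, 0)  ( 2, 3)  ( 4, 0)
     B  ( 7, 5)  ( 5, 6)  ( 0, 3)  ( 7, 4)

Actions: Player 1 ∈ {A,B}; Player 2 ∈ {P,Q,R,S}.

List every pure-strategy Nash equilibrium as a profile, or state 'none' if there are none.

PSNE: ∅

(A,P): not NE [P1→B gives 7>4]
(A,Q): not NE [P2→P gives 9>0]
(A,R): not NE [P2→P gives 9>3]
(A,S): not NE [P1→B gives 7>4; P2→P gives 9>0]
(B,P): not NE [P2→Q gives 6>5]
(B,Q): not NE [P1→A gives 7>5]
(B,R): not NE [P1→A gives 2>0; P2→Q gives 6>3]
(B,S): not NE [P2→Q gives 6>4]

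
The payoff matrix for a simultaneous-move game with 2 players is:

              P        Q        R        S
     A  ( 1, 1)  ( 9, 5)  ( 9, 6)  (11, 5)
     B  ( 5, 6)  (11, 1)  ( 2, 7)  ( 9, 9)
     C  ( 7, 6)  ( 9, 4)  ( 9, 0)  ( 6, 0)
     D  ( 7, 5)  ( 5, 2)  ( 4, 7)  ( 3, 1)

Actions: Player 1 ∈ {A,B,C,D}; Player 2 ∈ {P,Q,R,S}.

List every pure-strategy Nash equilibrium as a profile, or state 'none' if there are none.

NE set: (A,R), (C,P)

(A,P): not NE [P1→D gives 7>1; P2→R gives 6>1]
(A,Q): not NE [P1→B gives 11>9; P2→R gives 6>5]
(A,R): NE
(A,S): not NE [P2→R gives 6>5]
(B,P): not NE [P1→D gives 7>5; P2→S gives 9>6]
(B,Q): not NE [P2→S gives 9>1]
(B,R): not NE [P1→C gives 9>2; P2→S gives 9>7]
(B,S): not NE [P1→A gives 11>9]
(C,P): NE
(C,Q): not NE [P1→B gives 11>9; P2→P gives 6>4]
(C,R): not NE [P2→P gives 6>0]
(C,S): not NE [P1→A gives 11>6; P2→P gives 6>0]
(D,P): not NE [P2→R gives 7>5]
(D,Q): not NE [P1→B gives 11>5; P2→R gives 7>2]
(D,R): not NE [P1→C gives 9>4]
(D,S): not NE [P1→A gives 11>3; P2→R gives 7>1]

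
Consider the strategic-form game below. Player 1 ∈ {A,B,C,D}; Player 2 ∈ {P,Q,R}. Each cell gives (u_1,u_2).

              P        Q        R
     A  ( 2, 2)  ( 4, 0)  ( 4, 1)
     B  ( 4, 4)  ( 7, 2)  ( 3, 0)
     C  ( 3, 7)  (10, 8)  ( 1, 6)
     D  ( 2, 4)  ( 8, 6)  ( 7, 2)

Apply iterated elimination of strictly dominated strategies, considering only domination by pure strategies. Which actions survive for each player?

IESDS → P1:{B,C} P2:{P,Q}

P2 drop R (P beats it: A:2>1 B:4>0 C:7>6 D:4>2)
P1 drop A (B beats it: P:4>2 Q:7>4)
P1 drop D (C beats it: P:3>2 Q:10>8)
P1→{B,C} P2→{P,Q}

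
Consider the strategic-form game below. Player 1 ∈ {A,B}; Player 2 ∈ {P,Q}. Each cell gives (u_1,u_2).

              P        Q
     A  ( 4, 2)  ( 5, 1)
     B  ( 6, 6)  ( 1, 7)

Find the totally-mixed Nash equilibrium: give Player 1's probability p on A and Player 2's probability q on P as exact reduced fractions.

P1 indiff ⇒ q·4+(1-q)·5 = q·6+(1-q)·1 ⇒ q(-2) = (1-q)(-4) ⇒ q = 2/3
P2 indiff ⇒ p·2+(1-p)·6 = p·1+(1-p)·7 ⇒ p(1) = (1-p)(1) ⇒ p = 1/2

(p,q) = (1/2, 2/3)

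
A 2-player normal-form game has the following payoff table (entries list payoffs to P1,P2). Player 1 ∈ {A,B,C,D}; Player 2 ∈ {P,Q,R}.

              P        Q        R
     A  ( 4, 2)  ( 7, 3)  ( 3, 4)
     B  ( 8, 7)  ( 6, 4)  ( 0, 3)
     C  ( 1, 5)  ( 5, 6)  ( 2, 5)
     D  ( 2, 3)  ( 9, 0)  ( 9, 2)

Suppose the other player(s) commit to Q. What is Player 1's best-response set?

BR_1 = {D}

u_1(A vs Q) = 7
u_1(B vs Q) = 6
u_1(C vs Q) = 5
u_1(D vs Q) = 9
max payoff 9 at {D}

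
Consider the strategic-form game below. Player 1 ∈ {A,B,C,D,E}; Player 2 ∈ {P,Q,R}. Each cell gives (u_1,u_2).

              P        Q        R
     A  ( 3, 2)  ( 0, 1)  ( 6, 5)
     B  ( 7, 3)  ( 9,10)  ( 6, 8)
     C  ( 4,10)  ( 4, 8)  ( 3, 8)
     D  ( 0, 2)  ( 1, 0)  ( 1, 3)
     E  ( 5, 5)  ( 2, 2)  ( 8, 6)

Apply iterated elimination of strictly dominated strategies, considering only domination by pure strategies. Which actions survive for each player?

Survivors P1:{B,E} P2:{Q,R}

P1 drop A (E beats it: P:5>3 Q:2>0 R:8>6)
P1 drop C (B beats it: P:7>4 Q:9>4 R:6>3)
P1 drop D (B beats it: P:7>0 Q:9>1 R:6>1)
P2 drop P (R beats it: B:8>3 E:6>5)
P1→{B,E} P2→{Q,R}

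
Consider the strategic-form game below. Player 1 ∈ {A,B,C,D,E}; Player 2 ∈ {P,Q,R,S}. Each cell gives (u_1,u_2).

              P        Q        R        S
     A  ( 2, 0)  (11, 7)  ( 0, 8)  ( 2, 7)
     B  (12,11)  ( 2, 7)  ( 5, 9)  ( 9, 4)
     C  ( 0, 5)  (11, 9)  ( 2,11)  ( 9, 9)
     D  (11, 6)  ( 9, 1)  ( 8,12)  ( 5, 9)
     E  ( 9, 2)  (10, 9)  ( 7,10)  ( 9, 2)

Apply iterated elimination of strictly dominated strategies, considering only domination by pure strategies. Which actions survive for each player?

IESDS → P1:{B,D} P2:{P,R}

P2 drop Q (R beats it: A:8>7 B:9>7 C:11>9 D:12>1 E:10>9)
P1 drop A (B beats it: P:12>2 R:5>0 S:9>2)
P2 drop S (R beats it: B:9>4 C:11>9 D:12>9 E:10>2)
P1 drop C (B beats it: P:12>0 R:5>2)
P1 drop E (D beats it: P:11>9 R:8>7)
P1→{B,D} P2→{P,R}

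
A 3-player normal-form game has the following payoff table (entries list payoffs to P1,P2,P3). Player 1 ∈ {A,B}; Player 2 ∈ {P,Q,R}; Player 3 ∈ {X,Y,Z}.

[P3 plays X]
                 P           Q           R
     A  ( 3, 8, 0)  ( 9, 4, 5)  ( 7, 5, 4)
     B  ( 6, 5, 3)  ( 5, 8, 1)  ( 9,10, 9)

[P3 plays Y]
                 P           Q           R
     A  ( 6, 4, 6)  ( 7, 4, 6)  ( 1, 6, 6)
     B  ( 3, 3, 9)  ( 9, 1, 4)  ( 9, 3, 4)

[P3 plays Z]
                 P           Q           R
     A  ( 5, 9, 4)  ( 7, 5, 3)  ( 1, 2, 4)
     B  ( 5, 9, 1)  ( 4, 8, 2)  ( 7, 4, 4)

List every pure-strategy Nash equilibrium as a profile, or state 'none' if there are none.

Nash profiles: (B,R,X)

(A,P,X): not NE [P1→B gives 6>3; P3→Y gives 6>0]
(A,P,Y): not NE [P2→R gives 6>4]
(A,P,Z): not NE [P3→Y gives 6>4]
(A,Q,X): not NE [P2→P gives 8>4; P3→Y gives 6>5]
(A,Q,Y): not NE [P1→B gives 9>7; P2→R gives 6>4]
(A,Q,Z): not NE [P2→P gives 9>5; P3→Y gives 6>3]
(A,R,X): not NE [P1→B gives 9>7; P2→P gives 8>5; P3→Y gives 6>4]
(A,R,Y): not NE [P1→B gives 9>1]
(A,R,Z): not NE [P1→B gives 7>1; P2→P gives 9>2; P3→Y gives 6>4]
(B,P,X): not NE [P2→R gives 10>5; P3→Y gives 9>3]
(B,P,Y): not NE [P1→A gives 6>3]
(B,P,Z): not NE [P3→Y gives 9>1]
(B,Q,X): not NE [P1→A gives 9>5; P2→R gives 10>8; P3→Y gives 4>1]
(B,Q,Y): not NE [P2→R gives 3>1]
(B,Q,Z): not NE [P1→A gives 7>4; P2→P gives 9>8; P3→Y gives 4>2]
(B,R,X): NE
(B,R,Y): not NE [P3→X gives 9>4]
(B,R,Z): not NE [P2→P gives 9>4; P3→X gives 9>4]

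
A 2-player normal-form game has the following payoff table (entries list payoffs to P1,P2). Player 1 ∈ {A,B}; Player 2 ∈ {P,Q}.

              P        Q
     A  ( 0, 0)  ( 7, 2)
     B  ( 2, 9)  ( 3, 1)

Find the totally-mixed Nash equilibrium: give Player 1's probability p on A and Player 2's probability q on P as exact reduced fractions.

P1 indiff ⇒ q·0+(1-q)·7 = q·2+(1-q)·3 ⇒ q(-2) = (1-q)(-4) ⇒ q = 2/3
P2 indiff ⇒ p·0+(1-p)·9 = p·2+(1-p)·1 ⇒ p(-2) = (1-p)(-8) ⇒ p = 4/5

P1 mixes 4/5 on A; P2 mixes 2/3 on P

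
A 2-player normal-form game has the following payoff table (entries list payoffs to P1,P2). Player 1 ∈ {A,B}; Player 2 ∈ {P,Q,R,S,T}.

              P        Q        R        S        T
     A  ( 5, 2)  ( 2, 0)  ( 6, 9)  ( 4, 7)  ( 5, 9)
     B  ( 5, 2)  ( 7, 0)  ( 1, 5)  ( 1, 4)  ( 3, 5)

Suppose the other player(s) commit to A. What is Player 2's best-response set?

P2 best: {R,T}

u_2(P vs A) = 2
u_2(Q vs A) = 0
u_2(R vs A) = 9
u_2(S vs A) = 7
u_2(T vs A) = 9
max payoff 9 at {R,T}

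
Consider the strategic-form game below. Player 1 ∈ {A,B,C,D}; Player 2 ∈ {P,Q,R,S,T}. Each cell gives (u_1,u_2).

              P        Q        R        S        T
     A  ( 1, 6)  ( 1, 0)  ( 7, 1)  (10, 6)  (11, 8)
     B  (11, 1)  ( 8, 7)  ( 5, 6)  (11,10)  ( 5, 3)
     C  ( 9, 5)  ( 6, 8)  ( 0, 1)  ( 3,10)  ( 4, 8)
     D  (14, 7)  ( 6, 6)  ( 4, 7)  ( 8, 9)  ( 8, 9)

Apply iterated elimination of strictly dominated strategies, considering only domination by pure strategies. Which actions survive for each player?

Survivors P1:{A,B} P2:{S,T}

P1 drop C (B beats it: P:11>9 Q:8>6 R:5>0 S:11>3 T:5>4)
P2 drop P (T beats it: A:8>6 B:3>1 D:9>7)
P2 drop Q (S beats it: A:6>0 B:10>7 D:9>6)
P1 drop D (A beats it: R:7>4 S:10>8 T:11>8)
P2 drop R (S beats it: A:6>1 B:10>6)
P1→{A,B} P2→{S,T}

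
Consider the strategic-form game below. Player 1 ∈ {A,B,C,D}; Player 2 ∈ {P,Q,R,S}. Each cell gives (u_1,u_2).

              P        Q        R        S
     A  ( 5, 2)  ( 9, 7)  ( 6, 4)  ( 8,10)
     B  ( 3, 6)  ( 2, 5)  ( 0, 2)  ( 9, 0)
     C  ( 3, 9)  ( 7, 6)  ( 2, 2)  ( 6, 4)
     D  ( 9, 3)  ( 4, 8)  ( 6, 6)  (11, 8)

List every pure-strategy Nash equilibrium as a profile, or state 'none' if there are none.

PSNE = {(D,S)}

(A,P): not NE [P1→D gives 9>5; P2→S gives 10>2]
(A,Q): not NE [P2→S gives 10>7]
(A,R): not NE [P2→S gives 10>4]
(A,S): not NE [P1→D gives 11>8]
(B,P): not NE [P1→D gives 9>3]
(B,Q): not NE [P1→A gives 9>2; P2→P gives 6>5]
(B,R): not NE [P1→D gives 6>0; P2→P gives 6>2]
(B,S): not NE [P1→D gives 11>9; P2→P gives 6>0]
(C,P): not NE [P1→D gives 9>3]
(C,Q): not NE [P1→A gives 9>7; P2→P gives 9>6]
(C,R): not NE [P1→D gives 6>2; P2→P gives 9>2]
(C,S): not NE [P1→D gives 11>6; P2→P gives 9>4]
(D,P): not NE [P2→S gives 8>3]
(D,Q): not NE [P1→A gives 9>4]
(D,R): not NE [P2→S gives 8>6]
(D,S): NE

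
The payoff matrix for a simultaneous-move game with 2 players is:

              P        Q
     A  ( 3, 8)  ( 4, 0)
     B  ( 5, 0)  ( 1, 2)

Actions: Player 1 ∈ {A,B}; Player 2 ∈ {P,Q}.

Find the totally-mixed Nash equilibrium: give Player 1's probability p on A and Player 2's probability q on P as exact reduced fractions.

(p,q) = (1/5, 3/5)

P1 indiff ⇒ q·3+(1-q)·4 = q·5+(1-q)·1 ⇒ q(-2) = (1-q)(-3) ⇒ q = 3/5
P2 indiff ⇒ p·8+(1-p)·0 = p·0+(1-p)·2 ⇒ p(8) = (1-p)(2) ⇒ p = 1/5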